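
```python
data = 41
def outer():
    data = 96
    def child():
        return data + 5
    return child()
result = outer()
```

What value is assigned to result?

Step 1: outer() shadows global data with data = 96.
Step 2: child() finds data = 96 in enclosing scope, computes 96 + 5 = 101.
Step 3: result = 101

The answer is 101.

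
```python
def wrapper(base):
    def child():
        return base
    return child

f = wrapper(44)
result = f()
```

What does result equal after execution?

Step 1: wrapper(44) creates closure capturing base = 44.
Step 2: f() returns the captured base = 44.
Step 3: result = 44

The answer is 44.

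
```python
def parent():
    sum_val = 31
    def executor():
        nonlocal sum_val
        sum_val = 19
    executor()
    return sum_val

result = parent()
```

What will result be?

Step 1: parent() sets sum_val = 31.
Step 2: executor() uses nonlocal to reassign sum_val = 19.
Step 3: result = 19

The answer is 19.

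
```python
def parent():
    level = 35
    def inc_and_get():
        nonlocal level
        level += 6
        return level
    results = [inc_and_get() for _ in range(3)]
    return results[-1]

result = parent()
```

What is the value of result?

Step 1: level = 35.
Step 2: Three calls to inc_and_get(), each adding 6.
Step 3: Last value = 35 + 6 * 3 = 53

The answer is 53.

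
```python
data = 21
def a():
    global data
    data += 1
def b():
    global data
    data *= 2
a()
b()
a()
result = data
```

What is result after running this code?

Step 1: data = 21.
Step 2: a(): data = 21 + 1 = 22.
Step 3: b(): data = 22 * 2 = 44.
Step 4: a(): data = 44 + 1 = 45

The answer is 45.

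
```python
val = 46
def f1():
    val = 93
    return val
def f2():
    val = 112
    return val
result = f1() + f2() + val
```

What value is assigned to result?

Step 1: Each function shadows global val with its own local.
Step 2: f1() returns 93, f2() returns 112.
Step 3: Global val = 46 is unchanged. result = 93 + 112 + 46 = 251

The answer is 251.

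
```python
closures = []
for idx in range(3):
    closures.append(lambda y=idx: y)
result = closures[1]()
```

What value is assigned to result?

Step 1: Default argument y=idx captures idx's value at each iteration.
Step 2: closures[1] captured y = 1 when idx was 1.
Step 3: result = 1

The answer is 1.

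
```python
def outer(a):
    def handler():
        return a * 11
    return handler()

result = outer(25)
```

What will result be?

Step 1: outer(25) binds parameter a = 25.
Step 2: handler() accesses a = 25 from enclosing scope.
Step 3: result = 25 * 11 = 275

The answer is 275.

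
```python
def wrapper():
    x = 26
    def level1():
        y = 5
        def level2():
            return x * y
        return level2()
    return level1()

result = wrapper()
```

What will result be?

Step 1: x = 26 in wrapper. y = 5 in level1.
Step 2: level2() reads x = 26 and y = 5 from enclosing scopes.
Step 3: result = 26 * 5 = 130

The answer is 130.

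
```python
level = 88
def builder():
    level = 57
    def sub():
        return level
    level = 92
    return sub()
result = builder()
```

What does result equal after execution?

Step 1: builder() sets level = 57, then later level = 92.
Step 2: sub() is called after level is reassigned to 92. Closures capture variables by reference, not by value.
Step 3: result = 92

The answer is 92.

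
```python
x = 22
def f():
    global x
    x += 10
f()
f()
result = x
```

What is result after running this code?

Step 1: x = 22.
Step 2: First f(): x = 22 + 10 = 32.
Step 3: Second f(): x = 32 + 10 = 42. result = 42

The answer is 42.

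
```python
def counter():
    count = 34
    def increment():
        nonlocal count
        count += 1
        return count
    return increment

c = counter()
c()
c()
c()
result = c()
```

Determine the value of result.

Step 1: counter() creates closure with count = 34.
Step 2: Each c() call increments count via nonlocal. After 4 calls: 34 + 4 = 38.
Step 3: result = 38

The answer is 38.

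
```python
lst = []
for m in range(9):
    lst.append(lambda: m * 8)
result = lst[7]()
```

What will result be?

Step 1: All lambdas reference the same variable m (late binding).
Step 2: After the loop, m = 8. Every lambda returns m * 8.
Step 3: lst[7]() = 8 * 8 = 64

The answer is 64.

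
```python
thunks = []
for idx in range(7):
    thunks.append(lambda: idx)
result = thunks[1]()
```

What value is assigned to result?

Step 1: The loop creates 7 lambdas, all referencing the same variable idx.
Step 2: After the loop, idx = 6 (final value).
Step 3: thunks[1]() looks up idx at call time and finds 6. This is the late binding gotcha. result = 6

The answer is 6.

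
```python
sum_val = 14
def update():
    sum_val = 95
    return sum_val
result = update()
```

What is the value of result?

Step 1: Global sum_val = 14.
Step 2: update() creates local sum_val = 95, shadowing the global.
Step 3: Returns local sum_val = 95. result = 95

The answer is 95.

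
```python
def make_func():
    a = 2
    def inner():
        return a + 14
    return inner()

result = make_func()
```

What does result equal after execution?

Step 1: make_func() defines a = 2.
Step 2: inner() reads a = 2 from enclosing scope, returns 2 + 14 = 16.
Step 3: result = 16

The answer is 16.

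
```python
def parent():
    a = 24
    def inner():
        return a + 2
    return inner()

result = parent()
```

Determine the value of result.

Step 1: parent() defines a = 24.
Step 2: inner() reads a = 24 from enclosing scope, returns 24 + 2 = 26.
Step 3: result = 26

The answer is 26.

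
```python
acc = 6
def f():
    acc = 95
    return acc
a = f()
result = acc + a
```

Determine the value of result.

Step 1: Global acc = 6. f() returns local acc = 95.
Step 2: a = 95. Global acc still = 6.
Step 3: result = 6 + 95 = 101

The answer is 101.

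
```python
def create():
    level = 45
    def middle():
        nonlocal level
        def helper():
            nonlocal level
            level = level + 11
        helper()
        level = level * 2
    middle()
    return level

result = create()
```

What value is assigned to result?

Step 1: level = 45.
Step 2: helper() adds 11: level = 45 + 11 = 56.
Step 3: middle() doubles: level = 56 * 2 = 112.
Step 4: result = 112

The answer is 112.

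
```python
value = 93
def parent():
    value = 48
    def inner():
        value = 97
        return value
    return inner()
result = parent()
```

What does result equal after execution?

Step 1: Three scopes define value: global (93), parent (48), inner (97).
Step 2: inner() has its own local value = 97, which shadows both enclosing and global.
Step 3: result = 97 (local wins in LEGB)

The answer is 97.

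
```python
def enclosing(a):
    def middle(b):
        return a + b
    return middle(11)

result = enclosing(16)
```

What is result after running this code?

Step 1: enclosing(16) passes a = 16.
Step 2: middle(11) has b = 11, reads a = 16 from enclosing.
Step 3: result = 16 + 11 = 27

The answer is 27.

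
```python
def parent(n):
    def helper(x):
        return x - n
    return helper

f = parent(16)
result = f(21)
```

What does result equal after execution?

Step 1: parent(16) creates a closure capturing n = 16.
Step 2: f(21) computes 21 - 16 = 5.
Step 3: result = 5

The answer is 5.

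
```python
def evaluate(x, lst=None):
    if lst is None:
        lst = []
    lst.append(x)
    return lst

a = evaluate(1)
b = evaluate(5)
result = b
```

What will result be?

Step 1: None default with guard creates a NEW list each call.
Step 2: a = [1] (fresh list). b = [5] (another fresh list).
Step 3: result = [5] (this is the fix for mutable default)

The answer is [5].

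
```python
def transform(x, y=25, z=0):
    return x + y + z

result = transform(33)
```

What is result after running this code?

Step 1: transform(33) uses defaults y = 25, z = 0.
Step 2: Returns 33 + 25 + 0 = 58.
Step 3: result = 58

The answer is 58.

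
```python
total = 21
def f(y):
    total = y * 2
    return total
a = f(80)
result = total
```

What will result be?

Step 1: Global total = 21.
Step 2: f(80) creates local total = 80 * 2 = 160.
Step 3: Global total unchanged because no global keyword. result = 21

The answer is 21.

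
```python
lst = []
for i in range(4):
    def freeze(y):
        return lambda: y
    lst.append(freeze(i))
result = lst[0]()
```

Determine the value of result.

Step 1: freeze(i) creates a new scope capturing y = i at call time.
Step 2: lst[0] = freeze(0), so its lambda captures y = 0.
Step 3: result = 0 (closure factory fixes late binding)

The answer is 0.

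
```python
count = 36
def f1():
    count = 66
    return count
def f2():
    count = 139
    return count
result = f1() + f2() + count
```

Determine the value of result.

Step 1: Each function shadows global count with its own local.
Step 2: f1() returns 66, f2() returns 139.
Step 3: Global count = 36 is unchanged. result = 66 + 139 + 36 = 241

The answer is 241.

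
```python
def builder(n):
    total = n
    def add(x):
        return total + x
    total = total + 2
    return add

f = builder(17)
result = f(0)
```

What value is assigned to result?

Step 1: builder(17) sets total = 17, then total = 17 + 2 = 19.
Step 2: Closures capture by reference, so add sees total = 19.
Step 3: f(0) returns 19 + 0 = 19

The answer is 19.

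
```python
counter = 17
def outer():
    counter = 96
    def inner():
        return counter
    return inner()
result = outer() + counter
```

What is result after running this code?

Step 1: Global counter = 17. outer() shadows with counter = 96.
Step 2: inner() returns enclosing counter = 96. outer() = 96.
Step 3: result = 96 + global counter (17) = 113

The answer is 113.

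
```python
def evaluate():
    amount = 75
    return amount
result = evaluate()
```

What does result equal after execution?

Step 1: evaluate() defines amount = 75 in its local scope.
Step 2: return amount finds the local variable amount = 75.
Step 3: result = 75

The answer is 75.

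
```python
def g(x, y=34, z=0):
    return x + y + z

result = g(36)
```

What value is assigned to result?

Step 1: g(36) uses defaults y = 34, z = 0.
Step 2: Returns 36 + 34 + 0 = 70.
Step 3: result = 70

The answer is 70.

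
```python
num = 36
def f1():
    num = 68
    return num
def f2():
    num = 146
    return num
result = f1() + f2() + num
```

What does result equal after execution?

Step 1: Each function shadows global num with its own local.
Step 2: f1() returns 68, f2() returns 146.
Step 3: Global num = 36 is unchanged. result = 68 + 146 + 36 = 250

The answer is 250.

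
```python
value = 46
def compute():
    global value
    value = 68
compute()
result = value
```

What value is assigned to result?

Step 1: value = 46 globally.
Step 2: compute() declares global value and sets it to 68.
Step 3: After compute(), global value = 68. result = 68

The answer is 68.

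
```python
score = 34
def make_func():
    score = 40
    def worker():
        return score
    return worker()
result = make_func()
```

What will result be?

Step 1: score = 34 globally, but make_func() defines score = 40 locally.
Step 2: worker() looks up score. Not in local scope, so checks enclosing scope (make_func) and finds score = 40.
Step 3: result = 40

The answer is 40.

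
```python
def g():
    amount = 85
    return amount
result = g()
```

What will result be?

Step 1: g() defines amount = 85 in its local scope.
Step 2: return amount finds the local variable amount = 85.
Step 3: result = 85

The answer is 85.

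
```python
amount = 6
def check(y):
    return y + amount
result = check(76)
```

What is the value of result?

Step 1: amount = 6 is defined globally.
Step 2: check(76) uses parameter y = 76 and looks up amount from global scope = 6.
Step 3: result = 76 + 6 = 82

The answer is 82.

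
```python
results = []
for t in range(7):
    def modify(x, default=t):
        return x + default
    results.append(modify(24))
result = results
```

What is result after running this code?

Step 1: Default argument default=t is evaluated at function definition time.
Step 2: Each iteration creates modify with default = current t value.
Step 3: modify(24) returns 24 + default. results = [24, 25, 26, 27, 28, 29, 30]

The answer is [24, 25, 26, 27, 28, 29, 30].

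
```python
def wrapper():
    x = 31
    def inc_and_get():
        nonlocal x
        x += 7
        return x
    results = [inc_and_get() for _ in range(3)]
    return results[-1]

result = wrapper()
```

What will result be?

Step 1: x = 31.
Step 2: Three calls to inc_and_get(), each adding 7.
Step 3: Last value = 31 + 7 * 3 = 52

The answer is 52.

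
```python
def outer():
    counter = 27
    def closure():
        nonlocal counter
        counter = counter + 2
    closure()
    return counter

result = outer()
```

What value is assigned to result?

Step 1: outer() sets counter = 27.
Step 2: closure() uses nonlocal to modify counter in outer's scope: counter = 27 + 2 = 29.
Step 3: outer() returns the modified counter = 29

The answer is 29.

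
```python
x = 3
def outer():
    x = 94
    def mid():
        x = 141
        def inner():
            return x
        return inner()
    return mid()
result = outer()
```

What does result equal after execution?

Step 1: Three levels of shadowing: global 3, outer 94, mid 141.
Step 2: inner() finds x = 141 in enclosing mid() scope.
Step 3: result = 141

The answer is 141.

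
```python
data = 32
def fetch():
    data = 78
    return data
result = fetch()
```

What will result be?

Step 1: Global data = 32.
Step 2: fetch() creates local data = 78, shadowing the global.
Step 3: Returns local data = 78. result = 78

The answer is 78.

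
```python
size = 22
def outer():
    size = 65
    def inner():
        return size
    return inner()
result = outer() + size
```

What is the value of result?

Step 1: Global size = 22. outer() shadows with size = 65.
Step 2: inner() returns enclosing size = 65. outer() = 65.
Step 3: result = 65 + global size (22) = 87

The answer is 87.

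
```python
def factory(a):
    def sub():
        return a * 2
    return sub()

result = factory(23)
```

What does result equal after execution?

Step 1: factory(23) binds parameter a = 23.
Step 2: sub() accesses a = 23 from enclosing scope.
Step 3: result = 23 * 2 = 46

The answer is 46.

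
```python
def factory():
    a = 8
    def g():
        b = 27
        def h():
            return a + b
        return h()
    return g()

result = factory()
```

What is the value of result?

Step 1: factory() defines a = 8. g() defines b = 27.
Step 2: h() accesses both from enclosing scopes: a = 8, b = 27.
Step 3: result = 8 + 27 = 35

The answer is 35.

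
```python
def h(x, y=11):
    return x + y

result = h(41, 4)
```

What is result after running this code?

Step 1: h(41, 4) overrides default y with 4.
Step 2: Returns 41 + 4 = 45.
Step 3: result = 45

The answer is 45.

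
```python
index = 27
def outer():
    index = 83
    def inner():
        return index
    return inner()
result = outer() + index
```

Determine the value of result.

Step 1: Global index = 27. outer() shadows with index = 83.
Step 2: inner() returns enclosing index = 83. outer() = 83.
Step 3: result = 83 + global index (27) = 110

The answer is 110.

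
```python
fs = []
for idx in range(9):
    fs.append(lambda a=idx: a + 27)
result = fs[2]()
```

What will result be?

Step 1: Default argument a=idx captures idx's value at definition time.
Step 2: fs[2] was defined when idx = 2, so a defaults to 2.
Step 3: result = 2 + 27 = 29 (default arg fixes the late binding issue)

The answer is 29.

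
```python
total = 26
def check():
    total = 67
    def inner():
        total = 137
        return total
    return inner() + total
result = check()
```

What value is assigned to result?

Step 1: check() has local total = 67. inner() has local total = 137.
Step 2: inner() returns its local total = 137.
Step 3: check() returns 137 + its own total (67) = 204

The answer is 204.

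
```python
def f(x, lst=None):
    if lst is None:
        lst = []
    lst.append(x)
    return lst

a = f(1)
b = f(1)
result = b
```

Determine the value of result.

Step 1: None default with guard creates a NEW list each call.
Step 2: a = [1] (fresh list). b = [1] (another fresh list).
Step 3: result = [1] (this is the fix for mutable default)

The answer is [1].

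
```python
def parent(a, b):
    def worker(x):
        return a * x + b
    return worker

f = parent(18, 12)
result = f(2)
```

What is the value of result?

Step 1: parent(18, 12) captures a = 18, b = 12.
Step 2: f(2) computes 18 * 2 + 12 = 48.
Step 3: result = 48

The answer is 48.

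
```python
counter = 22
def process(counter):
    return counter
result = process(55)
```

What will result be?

Step 1: Global counter = 22.
Step 2: process(55) takes parameter counter = 55, which shadows the global.
Step 3: result = 55

The answer is 55.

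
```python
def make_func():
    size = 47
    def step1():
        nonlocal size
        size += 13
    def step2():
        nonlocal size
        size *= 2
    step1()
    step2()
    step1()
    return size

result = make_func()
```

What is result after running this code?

Step 1: size = 47.
Step 2: step1(): size = 47 + 13 = 60.
Step 3: step2(): size = 60 * 2 = 120.
Step 4: step1(): size = 120 + 13 = 133. result = 133

The answer is 133.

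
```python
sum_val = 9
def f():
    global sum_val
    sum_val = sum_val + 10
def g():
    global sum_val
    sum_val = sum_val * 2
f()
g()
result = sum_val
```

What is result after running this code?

Step 1: sum_val = 9.
Step 2: f() adds 10: sum_val = 9 + 10 = 19.
Step 3: g() doubles: sum_val = 19 * 2 = 38.
Step 4: result = 38

The answer is 38.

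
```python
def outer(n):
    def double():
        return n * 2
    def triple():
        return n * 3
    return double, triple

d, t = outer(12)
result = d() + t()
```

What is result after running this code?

Step 1: Both closures capture the same n = 12.
Step 2: d() = 12 * 2 = 24, t() = 12 * 3 = 36.
Step 3: result = 24 + 36 = 60

The answer is 60.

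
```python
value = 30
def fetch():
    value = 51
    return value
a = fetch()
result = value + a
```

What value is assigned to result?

Step 1: Global value = 30. fetch() returns local value = 51.
Step 2: a = 51. Global value still = 30.
Step 3: result = 30 + 51 = 81

The answer is 81.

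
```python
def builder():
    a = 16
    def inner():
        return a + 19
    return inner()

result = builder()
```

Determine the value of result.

Step 1: builder() defines a = 16.
Step 2: inner() reads a = 16 from enclosing scope, returns 16 + 19 = 35.
Step 3: result = 35

The answer is 35.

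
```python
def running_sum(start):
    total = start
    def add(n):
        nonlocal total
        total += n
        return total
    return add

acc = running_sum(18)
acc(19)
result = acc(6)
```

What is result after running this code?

Step 1: running_sum(18) creates closure with total = 18.
Step 2: First acc(19): total = 18 + 19 = 37.
Step 3: Second acc(6): total = 37 + 6 = 43. result = 43

The answer is 43.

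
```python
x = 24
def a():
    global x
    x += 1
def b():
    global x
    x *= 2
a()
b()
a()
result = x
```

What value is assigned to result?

Step 1: x = 24.
Step 2: a(): x = 24 + 1 = 25.
Step 3: b(): x = 25 * 2 = 50.
Step 4: a(): x = 50 + 1 = 51

The answer is 51.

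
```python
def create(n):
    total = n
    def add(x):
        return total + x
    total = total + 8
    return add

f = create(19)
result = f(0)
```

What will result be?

Step 1: create(19) sets total = 19, then total = 19 + 8 = 27.
Step 2: Closures capture by reference, so add sees total = 27.
Step 3: f(0) returns 27 + 0 = 27

The answer is 27.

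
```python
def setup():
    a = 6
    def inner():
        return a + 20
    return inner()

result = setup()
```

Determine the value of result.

Step 1: setup() defines a = 6.
Step 2: inner() reads a = 6 from enclosing scope, returns 6 + 20 = 26.
Step 3: result = 26

The answer is 26.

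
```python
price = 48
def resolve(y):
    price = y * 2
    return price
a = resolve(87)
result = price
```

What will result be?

Step 1: Global price = 48.
Step 2: resolve(87) creates local price = 87 * 2 = 174.
Step 3: Global price unchanged because no global keyword. result = 48

The answer is 48.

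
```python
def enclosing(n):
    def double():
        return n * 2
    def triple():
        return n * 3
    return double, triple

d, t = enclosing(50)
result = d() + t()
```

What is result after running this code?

Step 1: Both closures capture the same n = 50.
Step 2: d() = 50 * 2 = 100, t() = 50 * 3 = 150.
Step 3: result = 100 + 150 = 250

The answer is 250.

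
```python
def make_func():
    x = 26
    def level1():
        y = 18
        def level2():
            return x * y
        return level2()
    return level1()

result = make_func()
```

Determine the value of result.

Step 1: x = 26 in make_func. y = 18 in level1.
Step 2: level2() reads x = 26 and y = 18 from enclosing scopes.
Step 3: result = 26 * 18 = 468

The answer is 468.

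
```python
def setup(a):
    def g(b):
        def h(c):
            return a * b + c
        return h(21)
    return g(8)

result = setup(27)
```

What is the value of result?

Step 1: a = 27, b = 8, c = 21.
Step 2: h() computes a * b + c = 27 * 8 + 21 = 237.
Step 3: result = 237

The answer is 237.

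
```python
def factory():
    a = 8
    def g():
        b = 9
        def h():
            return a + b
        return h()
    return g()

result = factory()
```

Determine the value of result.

Step 1: factory() defines a = 8. g() defines b = 9.
Step 2: h() accesses both from enclosing scopes: a = 8, b = 9.
Step 3: result = 8 + 9 = 17

The answer is 17.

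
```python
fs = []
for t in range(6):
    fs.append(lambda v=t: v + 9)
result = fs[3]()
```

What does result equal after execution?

Step 1: Default argument v=t captures t's value at definition time.
Step 2: fs[3] was defined when t = 3, so v defaults to 3.
Step 3: result = 3 + 9 = 12 (default arg fixes the late binding issue)

The answer is 12.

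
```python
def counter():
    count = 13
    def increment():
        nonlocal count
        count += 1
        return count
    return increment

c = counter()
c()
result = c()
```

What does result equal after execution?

Step 1: counter() creates closure with count = 13.
Step 2: Each c() call increments count via nonlocal. After 2 calls: 13 + 2 = 15.
Step 3: result = 15

The answer is 15.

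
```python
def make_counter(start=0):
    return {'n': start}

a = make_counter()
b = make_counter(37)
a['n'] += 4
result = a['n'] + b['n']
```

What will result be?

Step 1: make_counter() returns a new dict each call (immutable default 0).
Step 2: a = {'n': 0}, b = {'n': 37}.
Step 3: a['n'] += 4 = 4. result = 4 + 37 = 41

The answer is 41.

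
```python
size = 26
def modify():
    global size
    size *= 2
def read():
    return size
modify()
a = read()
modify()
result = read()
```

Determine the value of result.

Step 1: size = 26.
Step 2: First modify(): size = 26 * 2 = 52.
Step 3: Second modify(): size = 52 * 2 = 104.
Step 4: read() returns 104

The answer is 104.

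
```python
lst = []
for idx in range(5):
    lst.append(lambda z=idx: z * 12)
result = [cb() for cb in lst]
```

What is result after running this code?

Step 1: Default arg z=idx captures idx at each iteration.
Step 2: lst[k] has z defaulting to k, returns k * 12.
Step 3: result = [0, 12, 24, 36, 48]

The answer is [0, 12, 24, 36, 48].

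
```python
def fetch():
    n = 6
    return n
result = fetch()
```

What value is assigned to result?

Step 1: fetch() defines n = 6 in its local scope.
Step 2: return n finds the local variable n = 6.
Step 3: result = 6

The answer is 6.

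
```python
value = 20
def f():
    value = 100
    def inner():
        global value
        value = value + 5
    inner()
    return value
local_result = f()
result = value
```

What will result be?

Step 1: Global value = 20. f() creates local value = 100.
Step 2: inner() declares global value and adds 5: global value = 20 + 5 = 25.
Step 3: f() returns its local value = 100 (unaffected by inner).
Step 4: result = global value = 25

The answer is 25.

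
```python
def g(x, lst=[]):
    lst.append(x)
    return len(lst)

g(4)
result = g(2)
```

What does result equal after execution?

Step 1: Mutable default list persists between calls.
Step 2: First call: lst = [4], len = 1. Second call: lst = [4, 2], len = 2.
Step 3: result = 2

The answer is 2.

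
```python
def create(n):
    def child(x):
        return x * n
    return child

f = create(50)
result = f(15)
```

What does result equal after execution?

Step 1: create(50) creates a closure capturing n = 50.
Step 2: f(15) computes 15 * 50 = 750.
Step 3: result = 750

The answer is 750.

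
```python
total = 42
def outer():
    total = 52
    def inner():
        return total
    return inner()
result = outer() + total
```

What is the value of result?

Step 1: Global total = 42. outer() shadows with total = 52.
Step 2: inner() returns enclosing total = 52. outer() = 52.
Step 3: result = 52 + global total (42) = 94

The answer is 94.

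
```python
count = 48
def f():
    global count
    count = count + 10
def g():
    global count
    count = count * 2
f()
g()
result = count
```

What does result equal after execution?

Step 1: count = 48.
Step 2: f() adds 10: count = 48 + 10 = 58.
Step 3: g() doubles: count = 58 * 2 = 116.
Step 4: result = 116

The answer is 116.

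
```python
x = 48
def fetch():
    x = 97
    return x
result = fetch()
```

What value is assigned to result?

Step 1: Global x = 48.
Step 2: fetch() creates local x = 97, shadowing the global.
Step 3: Returns local x = 97. result = 97

The answer is 97.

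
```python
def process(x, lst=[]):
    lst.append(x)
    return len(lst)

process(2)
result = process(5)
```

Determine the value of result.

Step 1: Mutable default list persists between calls.
Step 2: First call: lst = [2], len = 1. Second call: lst = [2, 5], len = 2.
Step 3: result = 2

The answer is 2.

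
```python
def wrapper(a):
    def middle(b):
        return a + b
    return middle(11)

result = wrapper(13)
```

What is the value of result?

Step 1: wrapper(13) passes a = 13.
Step 2: middle(11) has b = 11, reads a = 13 from enclosing.
Step 3: result = 13 + 11 = 24

The answer is 24.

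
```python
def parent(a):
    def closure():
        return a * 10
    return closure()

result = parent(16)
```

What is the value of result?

Step 1: parent(16) binds parameter a = 16.
Step 2: closure() accesses a = 16 from enclosing scope.
Step 3: result = 16 * 10 = 160

The answer is 160.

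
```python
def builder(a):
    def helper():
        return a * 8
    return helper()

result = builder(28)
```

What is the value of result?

Step 1: builder(28) binds parameter a = 28.
Step 2: helper() accesses a = 28 from enclosing scope.
Step 3: result = 28 * 8 = 224

The answer is 224.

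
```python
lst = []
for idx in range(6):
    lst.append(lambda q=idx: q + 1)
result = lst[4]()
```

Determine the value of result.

Step 1: Default argument q=idx captures idx's value at definition time.
Step 2: lst[4] was defined when idx = 4, so q defaults to 4.
Step 3: result = 4 + 1 = 5 (default arg fixes the late binding issue)

The answer is 5.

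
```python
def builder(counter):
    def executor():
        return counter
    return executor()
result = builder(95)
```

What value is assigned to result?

Step 1: builder(95) binds parameter counter = 95.
Step 2: executor() looks up counter in enclosing scope and finds the parameter counter = 95.
Step 3: result = 95

The answer is 95.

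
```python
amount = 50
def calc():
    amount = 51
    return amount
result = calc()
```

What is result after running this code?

Step 1: Global amount = 50.
Step 2: calc() creates local amount = 51, shadowing the global.
Step 3: Returns local amount = 51. result = 51

The answer is 51.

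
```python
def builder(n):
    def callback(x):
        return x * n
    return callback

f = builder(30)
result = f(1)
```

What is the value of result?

Step 1: builder(30) creates a closure capturing n = 30.
Step 2: f(1) computes 1 * 30 = 30.
Step 3: result = 30

The answer is 30.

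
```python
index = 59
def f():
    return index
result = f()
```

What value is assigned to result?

Step 1: index = 59 is defined in the global scope.
Step 2: f() looks up index. No local index exists, so Python checks the global scope via LEGB rule and finds index = 59.
Step 3: result = 59

The answer is 59.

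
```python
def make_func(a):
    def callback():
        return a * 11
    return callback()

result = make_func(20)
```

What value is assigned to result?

Step 1: make_func(20) binds parameter a = 20.
Step 2: callback() accesses a = 20 from enclosing scope.
Step 3: result = 20 * 11 = 220

The answer is 220.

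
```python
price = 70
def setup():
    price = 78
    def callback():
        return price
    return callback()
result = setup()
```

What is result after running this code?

Step 1: price = 70 globally, but setup() defines price = 78 locally.
Step 2: callback() looks up price. Not in local scope, so checks enclosing scope (setup) and finds price = 78.
Step 3: result = 78

The answer is 78.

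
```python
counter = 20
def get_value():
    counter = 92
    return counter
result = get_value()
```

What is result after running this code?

Step 1: Global counter = 20.
Step 2: get_value() creates local counter = 92, shadowing the global.
Step 3: Returns local counter = 92. result = 92

The answer is 92.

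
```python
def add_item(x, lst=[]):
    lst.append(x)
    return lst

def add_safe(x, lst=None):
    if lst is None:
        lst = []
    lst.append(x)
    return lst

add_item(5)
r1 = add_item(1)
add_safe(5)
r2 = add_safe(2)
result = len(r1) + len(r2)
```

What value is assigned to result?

Step 1: add_item shares mutable default: after 2 calls, lst = [5, 1], len = 2.
Step 2: add_safe creates fresh list each time: r2 = [2], len = 1.
Step 3: result = 2 + 1 = 3

The answer is 3.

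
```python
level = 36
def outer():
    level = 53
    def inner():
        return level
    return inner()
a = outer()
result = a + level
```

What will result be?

Step 1: outer() has local level = 53. inner() reads from enclosing.
Step 2: outer() returns 53. Global level = 36 unchanged.
Step 3: result = 53 + 36 = 89

The answer is 89.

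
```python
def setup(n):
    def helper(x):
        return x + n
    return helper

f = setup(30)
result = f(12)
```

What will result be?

Step 1: setup(30) creates a closure that captures n = 30.
Step 2: f(12) calls the closure with x = 12, returning 12 + 30 = 42.
Step 3: result = 42

The answer is 42.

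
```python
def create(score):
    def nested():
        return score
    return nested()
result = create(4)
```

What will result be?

Step 1: create(4) binds parameter score = 4.
Step 2: nested() looks up score in enclosing scope and finds the parameter score = 4.
Step 3: result = 4

The answer is 4.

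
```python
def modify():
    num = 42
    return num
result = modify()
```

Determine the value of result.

Step 1: modify() defines num = 42 in its local scope.
Step 2: return num finds the local variable num = 42.
Step 3: result = 42

The answer is 42.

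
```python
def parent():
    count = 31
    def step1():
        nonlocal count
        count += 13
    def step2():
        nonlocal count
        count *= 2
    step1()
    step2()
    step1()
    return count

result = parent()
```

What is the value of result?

Step 1: count = 31.
Step 2: step1(): count = 31 + 13 = 44.
Step 3: step2(): count = 44 * 2 = 88.
Step 4: step1(): count = 88 + 13 = 101. result = 101

The answer is 101.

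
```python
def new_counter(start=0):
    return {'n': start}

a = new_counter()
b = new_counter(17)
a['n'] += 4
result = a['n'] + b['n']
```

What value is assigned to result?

Step 1: new_counter() returns a new dict each call (immutable default 0).
Step 2: a = {'n': 0}, b = {'n': 17}.
Step 3: a['n'] += 4 = 4. result = 4 + 17 = 21

The answer is 21.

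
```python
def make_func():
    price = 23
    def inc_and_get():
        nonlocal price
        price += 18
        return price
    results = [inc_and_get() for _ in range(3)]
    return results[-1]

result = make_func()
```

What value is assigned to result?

Step 1: price = 23.
Step 2: Three calls to inc_and_get(), each adding 18.
Step 3: Last value = 23 + 18 * 3 = 77

The answer is 77.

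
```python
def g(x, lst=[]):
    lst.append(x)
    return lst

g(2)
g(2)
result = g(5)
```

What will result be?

Step 1: Mutable default argument gotcha! The list [] is created once.
Step 2: Each call appends to the SAME list: [2], [2, 2], [2, 2, 5].
Step 3: result = [2, 2, 5]

The answer is [2, 2, 5].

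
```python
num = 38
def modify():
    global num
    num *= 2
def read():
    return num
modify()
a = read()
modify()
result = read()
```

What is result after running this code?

Step 1: num = 38.
Step 2: First modify(): num = 38 * 2 = 76.
Step 3: Second modify(): num = 76 * 2 = 152.
Step 4: read() returns 152

The answer is 152.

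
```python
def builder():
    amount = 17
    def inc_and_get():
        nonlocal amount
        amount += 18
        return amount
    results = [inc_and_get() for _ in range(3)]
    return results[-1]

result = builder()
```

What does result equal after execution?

Step 1: amount = 17.
Step 2: Three calls to inc_and_get(), each adding 18.
Step 3: Last value = 17 + 18 * 3 = 71

The answer is 71.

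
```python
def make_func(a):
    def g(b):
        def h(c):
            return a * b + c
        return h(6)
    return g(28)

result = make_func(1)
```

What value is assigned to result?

Step 1: a = 1, b = 28, c = 6.
Step 2: h() computes a * b + c = 1 * 28 + 6 = 34.
Step 3: result = 34

The answer is 34.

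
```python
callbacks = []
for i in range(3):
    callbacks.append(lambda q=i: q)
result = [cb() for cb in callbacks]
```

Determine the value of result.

Step 1: Default arg q=i captures i at each iteration.
Step 2: Each lambda has its own default: 0, 1, ..., 2.
Step 3: result = [0, 1, 2]

The answer is [0, 1, 2].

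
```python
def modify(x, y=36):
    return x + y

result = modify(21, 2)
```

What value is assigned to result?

Step 1: modify(21, 2) overrides default y with 2.
Step 2: Returns 21 + 2 = 23.
Step 3: result = 23

The answer is 23.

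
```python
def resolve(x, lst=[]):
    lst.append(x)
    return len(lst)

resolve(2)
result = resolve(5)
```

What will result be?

Step 1: Mutable default list persists between calls.
Step 2: First call: lst = [2], len = 1. Second call: lst = [2, 5], len = 2.
Step 3: result = 2

The answer is 2.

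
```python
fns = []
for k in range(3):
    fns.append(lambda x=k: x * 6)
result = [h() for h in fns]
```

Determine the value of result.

Step 1: Default arg x=k captures k at each iteration.
Step 2: fns[k] has x defaulting to k, returns k * 6.
Step 3: result = [0, 6, 12]

The answer is [0, 6, 12].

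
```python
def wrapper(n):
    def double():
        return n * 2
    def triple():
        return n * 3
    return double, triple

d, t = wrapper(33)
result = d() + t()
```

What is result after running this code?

Step 1: Both closures capture the same n = 33.
Step 2: d() = 33 * 2 = 66, t() = 33 * 3 = 99.
Step 3: result = 66 + 99 = 165

The answer is 165.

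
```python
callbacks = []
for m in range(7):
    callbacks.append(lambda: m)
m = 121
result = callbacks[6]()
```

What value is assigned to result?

Step 1: Lambdas capture the variable m by reference, not by value.
Step 2: After the loop, m is reassigned to 121.
Step 3: callbacks[6]() looks up the current m = 121. result = 121

The answer is 121.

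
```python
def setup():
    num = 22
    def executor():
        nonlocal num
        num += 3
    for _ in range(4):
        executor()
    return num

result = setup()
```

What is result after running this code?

Step 1: num = 22.
Step 2: executor() is called 4 times in a loop, each adding 3 via nonlocal.
Step 3: num = 22 + 3 * 4 = 34

The answer is 34.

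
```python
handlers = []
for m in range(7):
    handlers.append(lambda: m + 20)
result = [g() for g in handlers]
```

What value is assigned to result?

Step 1: All lambdas capture m by reference. After the loop, m = 6.
Step 2: Each call returns 6 + 20 = 26.
Step 3: result = [26, 26, 26, 26, 26, 26, 26]

The answer is [26, 26, 26, 26, 26, 26, 26].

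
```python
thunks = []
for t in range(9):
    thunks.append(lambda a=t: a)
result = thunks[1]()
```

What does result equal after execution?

Step 1: Default argument a=t captures t's value at each iteration.
Step 2: thunks[1] captured a = 1 when t was 1.
Step 3: result = 1

The answer is 1.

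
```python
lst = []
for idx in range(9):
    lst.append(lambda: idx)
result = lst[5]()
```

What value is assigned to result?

Step 1: The loop creates 9 lambdas, all referencing the same variable idx.
Step 2: After the loop, idx = 8 (final value).
Step 3: lst[5]() looks up idx at call time and finds 8. This is the late binding gotcha. result = 8

The answer is 8.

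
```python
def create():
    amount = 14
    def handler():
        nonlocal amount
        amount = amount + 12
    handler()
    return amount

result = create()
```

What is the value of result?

Step 1: create() sets amount = 14.
Step 2: handler() uses nonlocal to modify amount in create's scope: amount = 14 + 12 = 26.
Step 3: create() returns the modified amount = 26

The answer is 26.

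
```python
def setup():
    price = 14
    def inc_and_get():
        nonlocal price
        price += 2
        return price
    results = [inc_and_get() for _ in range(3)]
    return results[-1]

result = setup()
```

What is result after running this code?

Step 1: price = 14.
Step 2: Three calls to inc_and_get(), each adding 2.
Step 3: Last value = 14 + 2 * 3 = 20

The answer is 20.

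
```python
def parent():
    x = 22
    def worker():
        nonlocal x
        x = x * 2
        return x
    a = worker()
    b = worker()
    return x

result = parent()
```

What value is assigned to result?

Step 1: x starts at 22.
Step 2: First worker(): x = 22 * 2 = 44.
Step 3: Second worker(): x = 44 * 2 = 88.
Step 4: result = 88

The answer is 88.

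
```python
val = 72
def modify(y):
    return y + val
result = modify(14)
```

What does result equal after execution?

Step 1: val = 72 is defined globally.
Step 2: modify(14) uses parameter y = 14 and looks up val from global scope = 72.
Step 3: result = 14 + 72 = 86

The answer is 86.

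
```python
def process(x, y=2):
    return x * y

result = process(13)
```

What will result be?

Step 1: process(13) uses default y = 2.
Step 2: Returns 13 * 2 = 26.
Step 3: result = 26

The answer is 26.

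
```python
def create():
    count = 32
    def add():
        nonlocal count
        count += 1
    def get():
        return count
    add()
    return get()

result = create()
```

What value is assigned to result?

Step 1: count = 32. add() modifies it via nonlocal, get() reads it.
Step 2: add() makes count = 32 + 1 = 33.
Step 3: get() returns 33. result = 33

The answer is 33.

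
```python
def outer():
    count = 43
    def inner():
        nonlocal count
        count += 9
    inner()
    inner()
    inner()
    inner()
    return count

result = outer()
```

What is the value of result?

Step 1: count starts at 43.
Step 2: inner() is called 4 times, each adding 9.
Step 3: count = 43 + 9 * 4 = 79

The answer is 79.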